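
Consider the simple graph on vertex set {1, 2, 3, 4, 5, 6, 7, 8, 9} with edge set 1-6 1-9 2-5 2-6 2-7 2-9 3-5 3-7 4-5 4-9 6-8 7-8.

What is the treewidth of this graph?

A width-3 tree decomposition is:
Bags: B1 = {1, 6, 7, 8}  B2 = {1, 2, 6, 7}  B3 = {1, 2, 7, 9}  B4 = {2, 3, 7, 9}  B5 = {2, 3, 5, 9}  B6 = {3, 4, 5, 9}
Tree: B1–B2, B2–B3, B3–B4, B4–B5, B5–B6
Each bag holds 4 vertices, so the decomposition has width 3, which upper-bounds the treewidth. For the lower bound: the 4 vertex sets {1,6,8}, {7}, {2}, {3,4,5,9} are disjoint, each induces a connected subgraph, and every pair is joined by at least one edge of G. Contracting each set to a single vertex therefore yields K_{4} as a minor, and since treewidth is minor-monotone, tw(G) ≥ tw(K_{4}) = 3. The upper and lower bounds meet at 3, so that is the treewidth.

3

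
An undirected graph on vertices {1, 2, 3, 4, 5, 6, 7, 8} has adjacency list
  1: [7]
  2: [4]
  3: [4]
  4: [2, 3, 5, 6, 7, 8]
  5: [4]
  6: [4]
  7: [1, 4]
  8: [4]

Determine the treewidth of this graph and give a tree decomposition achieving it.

Each bag holds 2 vertices, so the decomposition has width 1, which upper-bounds the treewidth. Any graph with an edge has treewidth ≥ 1, and G has the edge 4–7. Hence tw(G) = 1 exactly.

Treewidth 1.
One such decomposition:
Bags: B1 = {4, 7}  B2 = {3, 4}  B3 = {4, 8}  B4 = {4, 5}  B5 = {2, 4}  B6 = {4, 6}  B7 = {1, 7}
Tree: B1–B2, B2–B3, B2–B4, B3–B5, B5–B6, B1–B7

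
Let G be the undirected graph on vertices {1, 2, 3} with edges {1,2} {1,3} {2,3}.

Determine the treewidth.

A width-2 tree decomposition is:
Bags: B1 = {1, 2, 3}
Tree: (single bag)
With just one bag of size 3, the width is 3 − 1 = 2, so tw(G) ≤ 2. Conversely, {1, 2, 3} is a clique of size 3, and the vertices of any clique must share a bag in every tree decomposition; so some bag has ≥ 3 vertices and tw(G) ≥ 2. Therefore the treewidth is 2.

2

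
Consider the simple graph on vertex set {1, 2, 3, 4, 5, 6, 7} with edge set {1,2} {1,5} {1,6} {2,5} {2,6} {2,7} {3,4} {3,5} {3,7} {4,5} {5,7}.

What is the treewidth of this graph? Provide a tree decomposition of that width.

Treewidth 2.
One such decomposition:
Bags: B1 = {1, 2, 5}  B2 = {2, 5, 7}  B3 = {3, 5, 7}  B4 = {3, 4, 5}  B5 = {1, 2, 6}
Tree: B1–B2, B2–B3, B3–B4, B1–B5

The largest bag has 3 vertices, giving width 2; this decomposition certifies tw(G) ≤ 2. Conversely, {1, 2, 5} is a clique of size 3, and the vertices of any clique must share a bag in every tree decomposition; so some bag has ≥ 3 vertices and tw(G) ≥ 2. Combining the bounds, tw(G) = 2.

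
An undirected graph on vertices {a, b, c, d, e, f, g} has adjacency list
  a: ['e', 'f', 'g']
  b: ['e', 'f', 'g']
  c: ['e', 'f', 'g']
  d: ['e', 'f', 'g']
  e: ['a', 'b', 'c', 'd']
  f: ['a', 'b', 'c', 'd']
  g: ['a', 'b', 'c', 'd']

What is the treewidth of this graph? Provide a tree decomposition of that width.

Treewidth 3.
Bags: B1 = {b, e, f, g}  B2 = {c, e, f, g}  B3 = {a, e, f, g}  B4 = {d, e, f, g}
Tree: B1–B2, B2–B3, B3–B4

Each bag holds 4 vertices, so the decomposition has width 3, which upper-bounds the treewidth. For the lower bound: the 4 vertex sets {b,e}, {c,g}, {f}, {a} are disjoint, each induces a connected subgraph, and every pair is joined by at least one edge of G. Contracting each set to a single vertex therefore yields K_{4} as a minor, and since treewidth is minor-monotone, tw(G) ≥ tw(K_{4}) = 3. Hence tw(G) = 3 exactly.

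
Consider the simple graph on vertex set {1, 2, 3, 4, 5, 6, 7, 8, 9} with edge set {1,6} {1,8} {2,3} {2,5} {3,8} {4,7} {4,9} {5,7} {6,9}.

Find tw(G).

A width-2 tree decomposition is:
Bags: B1 = {2, 3, 5}  B2 = {3, 5, 8}  B3 = {1, 5, 8}  B4 = {1, 5, 6}  B5 = {5, 6, 9}  B6 = {4, 5, 9}  B7 = {4, 5, 7}
Tree: B1–B2, B2–B3, B3–B4, B4–B5, B5–B6, B6–B7
Each bag holds 3 vertices, so the decomposition has width 2, which upper-bounds the treewidth. Since 5–2–3–8–1–6–9–4–7–5 is a cycle in G, G is not acyclic. Forests are exactly the graphs of treewidth ≤ 1, so tw(G) ≥ 2. Combining the bounds, tw(G) = 2.

2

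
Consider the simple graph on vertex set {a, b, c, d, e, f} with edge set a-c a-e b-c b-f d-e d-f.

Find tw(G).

A width-2 tree decomposition is:
Bags: B1 = {a, d, e}  B2 = {a, d, f}  B3 = {a, b, f}  B4 = {a, b, c}
Tree: B1–B2, B2–B3, B3–B4
The largest bag has 3 vertices, giving width 2; this decomposition certifies tw(G) ≤ 2. For the lower bound, G contains the cycle a–e–d–f–b–c–a, so G is not a forest; only forests have treewidth ≤ 1, hence tw(G) ≥ 2. Therefore the treewidth is 2.

2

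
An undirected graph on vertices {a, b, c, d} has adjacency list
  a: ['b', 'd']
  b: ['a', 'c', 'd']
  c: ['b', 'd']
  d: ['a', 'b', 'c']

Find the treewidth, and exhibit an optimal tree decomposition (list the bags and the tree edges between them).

The largest bag has 3 vertices, giving width 2; this decomposition certifies tw(G) ≤ 2. On the other hand G contains the 3-clique {b, c, d}. A clique must lie in a single bag of any decomposition, so no decomposition can have width below 2. The upper and lower bounds meet at 2, so that is the treewidth.

Treewidth 2.
Bags: B1 = {a, b, d}  B2 = {b, c, d}
Tree: B1–B2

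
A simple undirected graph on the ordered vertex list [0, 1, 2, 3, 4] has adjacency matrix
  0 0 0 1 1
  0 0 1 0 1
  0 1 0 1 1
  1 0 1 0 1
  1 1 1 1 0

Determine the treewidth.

A width-2 tree decomposition is:
Bags: B1 = {0, 3, 4}  B2 = {2, 3, 4}  B3 = {1, 2, 4}
Tree: B1–B2, B2–B3
Every bag has size at most 3, so the width is 3 − 1 = 2 and tw(G) ≤ 2. For the lower bound, the 3 vertices {0, 3, 4} are pairwise adjacent, and any tree decomposition puts a clique entirely inside one bag — forcing width ≥ 2. Therefore the treewidth is 2.

2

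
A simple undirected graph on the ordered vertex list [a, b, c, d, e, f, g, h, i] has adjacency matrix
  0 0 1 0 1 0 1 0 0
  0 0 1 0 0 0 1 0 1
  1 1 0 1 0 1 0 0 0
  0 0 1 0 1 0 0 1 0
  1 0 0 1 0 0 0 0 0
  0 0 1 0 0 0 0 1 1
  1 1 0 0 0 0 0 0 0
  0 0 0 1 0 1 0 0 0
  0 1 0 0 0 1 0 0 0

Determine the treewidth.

A width-3 tree decomposition is:
Bags: B1 = {a, b, g, i}  B2 = {a, b, c, i}  B3 = {a, c, f, i}  B4 = {a, c, e, f}  B5 = {c, d, e, f}  B6 = {d, e, f, h}
Tree: B1–B2, B2–B3, B3–B4, B4–B5, B5–B6
Each bag holds 4 vertices, so the decomposition has width 3, which upper-bounds the treewidth. For the lower bound: the 4 vertex sets {b,g,i}, {a}, {c}, {d,e,f,h} are disjoint, each induces a connected subgraph, and every pair is joined by at least one edge of G. Contracting each set to a single vertex therefore yields K_{4} as a minor, and since treewidth is minor-monotone, tw(G) ≥ tw(K_{4}) = 3. Therefore the treewidth is 3.

3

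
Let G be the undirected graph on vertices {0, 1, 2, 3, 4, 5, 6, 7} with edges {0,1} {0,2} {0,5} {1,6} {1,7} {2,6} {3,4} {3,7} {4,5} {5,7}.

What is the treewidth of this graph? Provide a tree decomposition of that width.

Treewidth 2.
One such decomposition:
Bags: B1 = {3, 4, 7}  B2 = {4, 5, 7}  B3 = {1, 5, 7}  B4 = {0, 1, 5}  B5 = {0, 1, 6}  B6 = {0, 2, 6}
Tree: B1–B2, B2–B3, B3–B4, B4–B5, B5–B6

Every bag has size at most 3, so the width is 3 − 1 = 2 and tw(G) ≤ 2. Since 3–4–5–7–3 is a cycle in G, G is not acyclic. Forests are exactly the graphs of treewidth ≤ 1, so tw(G) ≥ 2. Combining the bounds, tw(G) = 2.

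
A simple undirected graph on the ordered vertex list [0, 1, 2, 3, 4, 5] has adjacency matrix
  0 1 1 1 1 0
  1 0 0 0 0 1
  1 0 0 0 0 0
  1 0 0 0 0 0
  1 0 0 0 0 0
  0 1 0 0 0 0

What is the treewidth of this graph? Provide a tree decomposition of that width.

Each bag holds 2 vertices, so the decomposition has width 1, which upper-bounds the treewidth. Since G has at least one edge (e.g. 4–0), it is not an edgeless graph, so tw(G) ≥ 1. The upper and lower bounds meet at 1, so that is the treewidth.

Treewidth 1.
One such decomposition:
Bags: B1 = {0, 4}  B2 = {0, 1}  B3 = {0, 3}  B4 = {1, 5}  B5 = {0, 2}
Tree: B1–B2, B1–B3, B2–B4, B3–B5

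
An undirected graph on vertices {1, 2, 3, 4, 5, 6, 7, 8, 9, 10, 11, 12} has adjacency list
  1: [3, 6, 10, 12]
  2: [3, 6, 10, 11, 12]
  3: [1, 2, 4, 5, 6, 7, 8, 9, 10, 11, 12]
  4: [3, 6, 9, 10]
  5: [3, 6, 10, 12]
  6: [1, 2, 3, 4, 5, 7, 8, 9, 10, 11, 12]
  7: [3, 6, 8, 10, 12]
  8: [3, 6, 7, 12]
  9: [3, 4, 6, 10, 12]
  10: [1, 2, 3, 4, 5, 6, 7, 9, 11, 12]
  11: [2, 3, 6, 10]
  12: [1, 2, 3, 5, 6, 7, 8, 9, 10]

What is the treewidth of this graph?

4

A width-4 tree decomposition is:
Bags: B1 = {3, 5, 6, 10, 12}  B2 = {2, 3, 6, 10, 12}  B3 = {3, 6, 7, 10, 12}  B4 = {1, 3, 6, 10, 12}  B5 = {3, 6, 9, 10, 12}  B6 = {2, 3, 6, 10, 11}  B7 = {3, 4, 6, 9, 10}  B8 = {3, 6, 7, 8, 12}
Tree: B1–B2, B1–B3, B2–B4, B2–B5, B2–B6, B5–B7, B3–B8
The largest bag has 5 vertices, giving width 4; this decomposition certifies tw(G) ≤ 4. Conversely, {3, 6, 7, 8, 12} is a clique of size 5, and the vertices of any clique must share a bag in every tree decomposition; so some bag has ≥ 5 vertices and tw(G) ≥ 4. The upper and lower bounds meet at 4, so that is the treewidth.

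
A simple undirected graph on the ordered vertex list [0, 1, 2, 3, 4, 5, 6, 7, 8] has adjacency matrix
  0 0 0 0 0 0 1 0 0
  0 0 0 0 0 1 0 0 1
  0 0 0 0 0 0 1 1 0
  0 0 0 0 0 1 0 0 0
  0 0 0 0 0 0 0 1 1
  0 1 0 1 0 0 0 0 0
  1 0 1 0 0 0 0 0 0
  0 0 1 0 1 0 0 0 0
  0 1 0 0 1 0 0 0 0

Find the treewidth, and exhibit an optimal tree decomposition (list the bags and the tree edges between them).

The largest bag has 2 vertices, giving width 1; this decomposition certifies tw(G) ≤ 1. Since G has at least one edge (e.g. 3–5), it is not an edgeless graph, so tw(G) ≥ 1. The upper and lower bounds meet at 1, so that is the treewidth.

Treewidth 1.
One such decomposition:
Bags: B1 = {3, 5}  B2 = {1, 5}  B3 = {1, 8}  B4 = {4, 8}  B5 = {4, 7}  B6 = {2, 7}  B7 = {2, 6}  B8 = {0, 6}
Tree: B1–B2, B2–B3, B3–B4, B4–B5, B5–B6, B6–B7, B7–B8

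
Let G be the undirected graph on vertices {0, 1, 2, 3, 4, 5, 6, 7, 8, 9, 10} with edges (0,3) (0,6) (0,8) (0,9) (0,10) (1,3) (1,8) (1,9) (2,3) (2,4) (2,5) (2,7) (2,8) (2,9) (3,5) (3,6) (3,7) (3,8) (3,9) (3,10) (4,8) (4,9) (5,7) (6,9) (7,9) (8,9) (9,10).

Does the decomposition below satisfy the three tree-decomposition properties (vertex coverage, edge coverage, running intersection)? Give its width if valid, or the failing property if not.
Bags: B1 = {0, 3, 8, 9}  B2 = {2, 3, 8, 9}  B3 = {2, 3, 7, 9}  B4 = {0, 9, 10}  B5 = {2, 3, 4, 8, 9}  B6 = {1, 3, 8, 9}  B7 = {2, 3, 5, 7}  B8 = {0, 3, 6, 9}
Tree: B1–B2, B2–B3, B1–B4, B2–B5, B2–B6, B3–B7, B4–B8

No — edge (3,10) lies in no bag.

A tree decomposition must satisfy three properties: every vertex lies in some bag; for every edge, both endpoints lie together in some bag; and for every vertex, the bags containing it form a connected subtree. Here edge (3,10) lies in no bag, so the decomposition is invalid.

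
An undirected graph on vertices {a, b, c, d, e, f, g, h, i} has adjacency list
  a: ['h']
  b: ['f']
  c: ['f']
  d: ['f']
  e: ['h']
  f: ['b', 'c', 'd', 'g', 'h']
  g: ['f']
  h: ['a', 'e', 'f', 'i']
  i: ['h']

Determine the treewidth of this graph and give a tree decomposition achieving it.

Treewidth 1.
Bags: B1 = {f, h}  B2 = {f, g}  B3 = {b, f}  B4 = {c, f}  B5 = {a, h}  B6 = {e, h}  B7 = {h, i}  B8 = {d, f}
Tree: B1–B2, B2–B3, B2–B4, B1–B5, B1–B6, B6–B7, B4–B8

The largest bag has 2 vertices, giving width 1; this decomposition certifies tw(G) ≤ 1. G has an edge, so its treewidth is at least 1. The upper and lower bounds meet at 1, so that is the treewidth.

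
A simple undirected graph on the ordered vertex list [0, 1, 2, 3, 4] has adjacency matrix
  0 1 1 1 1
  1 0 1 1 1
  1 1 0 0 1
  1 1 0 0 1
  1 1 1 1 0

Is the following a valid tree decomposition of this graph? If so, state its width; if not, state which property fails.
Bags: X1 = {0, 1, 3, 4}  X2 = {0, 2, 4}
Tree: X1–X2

A tree decomposition must satisfy three properties: every vertex lies in some bag; for every edge, both endpoints lie together in some bag; and for every vertex, the bags containing it form a connected subtree. Here edge (1,2) lies in no bag, so the decomposition is invalid.

No — edge (1,2) lies in no bag.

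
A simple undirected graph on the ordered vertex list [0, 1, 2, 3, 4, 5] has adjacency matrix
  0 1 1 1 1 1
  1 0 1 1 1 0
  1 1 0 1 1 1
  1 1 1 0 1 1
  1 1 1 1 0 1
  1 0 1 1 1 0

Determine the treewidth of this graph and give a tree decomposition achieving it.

The largest bag has 5 vertices, giving width 4; this decomposition certifies tw(G) ≤ 4. Conversely, {0, 1, 2, 3, 4} is a clique of size 5, and the vertices of any clique must share a bag in every tree decomposition; so some bag has ≥ 5 vertices and tw(G) ≥ 4. Combining the bounds, tw(G) = 4.

Treewidth 4.
One optimal decomposition is:
Bags: B1 = {0, 2, 3, 4, 5}  B2 = {0, 1, 2, 3, 4}
Tree: B1–B2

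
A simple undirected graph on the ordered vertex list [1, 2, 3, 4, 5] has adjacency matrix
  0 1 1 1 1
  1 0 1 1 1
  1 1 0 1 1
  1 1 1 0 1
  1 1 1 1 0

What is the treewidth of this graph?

4

A width-4 tree decomposition is:
Bags: B1 = {1, 2, 3, 4, 5}
Tree: (single bag)
A single bag containing all 5 vertices is trivially a valid decomposition of width 4. For the lower bound, the 5 vertices {1, 2, 3, 4, 5} are pairwise adjacent, and any tree decomposition puts a clique entirely inside one bag — forcing width ≥ 4. Therefore the treewidth is 4.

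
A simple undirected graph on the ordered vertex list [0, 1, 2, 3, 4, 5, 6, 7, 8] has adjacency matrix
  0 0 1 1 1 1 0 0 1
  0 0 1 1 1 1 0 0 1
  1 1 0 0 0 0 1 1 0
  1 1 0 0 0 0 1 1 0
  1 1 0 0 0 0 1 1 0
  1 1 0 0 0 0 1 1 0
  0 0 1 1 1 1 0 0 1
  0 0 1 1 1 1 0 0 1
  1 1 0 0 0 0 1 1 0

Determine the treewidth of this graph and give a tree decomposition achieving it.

Treewidth 4.
One such decomposition:
Bags: B1 = {0, 1, 6, 7, 8}  B2 = {0, 1, 5, 6, 7}  B3 = {0, 1, 3, 6, 7}  B4 = {0, 1, 4, 6, 7}  B5 = {0, 1, 2, 6, 7}
Tree: B1–B2, B2–B3, B3–B4, B4–B5

Every bag has size at most 5, so the width is 5 − 1 = 4 and tw(G) ≤ 4. For the lower bound: the 5 vertex sets {7,8}, {5,6}, {1,3}, {0}, {4} are disjoint, each induces a connected subgraph, and every pair is joined by at least one edge of G. Contracting each set to a single vertex therefore yields K_{5} as a minor, and since treewidth is minor-monotone, tw(G) ≥ tw(K_{5}) = 4. Combining the bounds, tw(G) = 4.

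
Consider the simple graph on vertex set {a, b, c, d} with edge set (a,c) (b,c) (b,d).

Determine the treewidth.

A width-1 tree decomposition is:
Bags: B1 = {b, c}  B2 = {a, c}  B3 = {b, d}
Tree: B1–B2, B1–B3
Each bag holds 2 vertices, so the decomposition has width 1, which upper-bounds the treewidth. Any graph with an edge has treewidth ≥ 1, and G has the edge c–b. Hence tw(G) = 1 exactly.

1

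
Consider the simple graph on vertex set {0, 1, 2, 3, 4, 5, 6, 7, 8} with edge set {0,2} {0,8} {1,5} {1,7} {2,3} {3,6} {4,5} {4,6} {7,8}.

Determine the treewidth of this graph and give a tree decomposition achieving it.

Treewidth 2.
Bags: B1 = {4, 5, 6}  B2 = {1, 5, 6}  B3 = {1, 6, 7}  B4 = {6, 7, 8}  B5 = {0, 6, 8}  B6 = {0, 2, 6}  B7 = {2, 3, 6}
Tree: B1–B2, B2–B3, B3–B4, B4–B5, B5–B6, B6–B7

Each bag holds 3 vertices, so the decomposition has width 2, which upper-bounds the treewidth. Since 6–4–5–1–7–8–0–2–3–6 is a cycle in G, G is not acyclic. Forests are exactly the graphs of treewidth ≤ 1, so tw(G) ≥ 2. The upper and lower bounds meet at 2, so that is the treewidth.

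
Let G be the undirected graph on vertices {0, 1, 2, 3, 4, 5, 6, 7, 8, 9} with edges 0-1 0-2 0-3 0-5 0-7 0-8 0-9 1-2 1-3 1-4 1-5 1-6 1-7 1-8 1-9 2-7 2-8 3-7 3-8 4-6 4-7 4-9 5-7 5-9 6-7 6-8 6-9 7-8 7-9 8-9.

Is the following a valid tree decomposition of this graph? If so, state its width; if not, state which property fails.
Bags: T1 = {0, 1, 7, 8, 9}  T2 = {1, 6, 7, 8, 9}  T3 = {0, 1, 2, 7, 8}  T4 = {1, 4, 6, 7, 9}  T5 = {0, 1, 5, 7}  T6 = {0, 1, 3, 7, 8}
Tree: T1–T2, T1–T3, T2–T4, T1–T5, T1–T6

A tree decomposition must satisfy three properties: every vertex lies in some bag; for every edge, both endpoints lie together in some bag; and for every vertex, the bags containing it form a connected subtree. Here edge (9,5) lies in no bag, so the decomposition is invalid.

No — edge (9,5) lies in no bag.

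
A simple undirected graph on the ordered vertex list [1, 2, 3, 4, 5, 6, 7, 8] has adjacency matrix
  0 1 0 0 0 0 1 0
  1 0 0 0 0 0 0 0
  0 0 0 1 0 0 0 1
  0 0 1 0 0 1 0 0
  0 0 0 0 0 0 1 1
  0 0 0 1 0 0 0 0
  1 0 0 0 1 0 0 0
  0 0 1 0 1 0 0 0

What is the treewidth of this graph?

1

A width-1 tree decomposition is:
Bags: B1 = {4, 6}  B2 = {3, 4}  B3 = {3, 8}  B4 = {5, 8}  B5 = {5, 7}  B6 = {1, 7}  B7 = {1, 2}
Tree: B1–B2, B2–B3, B3–B4, B4–B5, B5–B6, B6–B7
Each bag holds 2 vertices, so the decomposition has width 1, which upper-bounds the treewidth. Since G has at least one edge (e.g. 6–4), it is not an edgeless graph, so tw(G) ≥ 1. The upper and lower bounds meet at 1, so that is the treewidth.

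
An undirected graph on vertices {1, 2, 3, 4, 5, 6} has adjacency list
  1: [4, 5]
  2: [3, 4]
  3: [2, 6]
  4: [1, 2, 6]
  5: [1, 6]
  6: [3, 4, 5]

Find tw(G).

A width-2 tree decomposition is:
Bags: B1 = {2, 3, 6}  B2 = {2, 4, 6}  B3 = {4, 5, 6}  B4 = {1, 4, 5}
Tree: B1–B2, B2–B3, B3–B4
Every bag has size at most 3, so the width is 3 − 1 = 2 and tw(G) ≤ 2. For the lower bound, G contains the cycle 3–2–4–6–3, so G is not a forest; only forests have treewidth ≤ 1, hence tw(G) ≥ 2. Combining the bounds, tw(G) = 2.

2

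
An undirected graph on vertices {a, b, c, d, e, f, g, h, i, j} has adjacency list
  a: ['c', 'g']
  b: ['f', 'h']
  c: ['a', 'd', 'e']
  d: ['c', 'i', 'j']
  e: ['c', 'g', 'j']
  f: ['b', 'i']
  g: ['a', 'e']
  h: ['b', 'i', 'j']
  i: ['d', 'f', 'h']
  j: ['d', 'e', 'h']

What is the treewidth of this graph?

2

A width-2 tree decomposition is:
Bags: B1 = {a, c, g}  B2 = {c, e, g}  B3 = {c, d, e}  B4 = {d, e, j}  B5 = {d, i, j}  B6 = {h, i, j}  B7 = {f, h, i}  B8 = {b, f, h}
Tree: B1–B2, B2–B3, B3–B4, B4–B5, B5–B6, B6–B7, B7–B8
Each bag holds 3 vertices, so the decomposition has width 2, which upper-bounds the treewidth. The edges a–g–e–c–a form a cycle, so G is not a tree and its treewidth is at least 2. Therefore the treewidth is 2.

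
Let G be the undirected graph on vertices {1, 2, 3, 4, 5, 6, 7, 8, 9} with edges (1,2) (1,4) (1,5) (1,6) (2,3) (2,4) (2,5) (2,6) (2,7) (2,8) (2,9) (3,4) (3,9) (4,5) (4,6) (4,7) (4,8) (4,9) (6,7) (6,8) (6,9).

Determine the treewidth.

3

A width-3 tree decomposition is:
Bags: B1 = {2, 4, 6, 8}  B2 = {1, 2, 4, 6}  B3 = {2, 4, 6, 7}  B4 = {1, 2, 4, 5}  B5 = {2, 4, 6, 9}  B6 = {2, 3, 4, 9}
Tree: B1–B2, B2–B3, B2–B4, B2–B5, B5–B6
The largest bag has 4 vertices, giving width 3; this decomposition certifies tw(G) ≤ 3. Conversely, {2, 3, 4, 9} is a clique of size 4, and the vertices of any clique must share a bag in every tree decomposition; so some bag has ≥ 4 vertices and tw(G) ≥ 3. The upper and lower bounds meet at 3, so that is the treewidth.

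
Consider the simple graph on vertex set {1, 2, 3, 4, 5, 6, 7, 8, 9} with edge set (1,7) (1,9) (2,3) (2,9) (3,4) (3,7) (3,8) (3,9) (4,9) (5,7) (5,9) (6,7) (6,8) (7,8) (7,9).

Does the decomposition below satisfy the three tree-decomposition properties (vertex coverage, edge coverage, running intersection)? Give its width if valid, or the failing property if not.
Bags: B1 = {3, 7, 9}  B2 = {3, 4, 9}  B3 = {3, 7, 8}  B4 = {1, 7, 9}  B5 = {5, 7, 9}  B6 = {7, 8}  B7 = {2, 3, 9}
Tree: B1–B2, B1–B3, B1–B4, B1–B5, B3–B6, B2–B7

A tree decomposition must satisfy three properties: every vertex lies in some bag; for every edge, both endpoints lie together in some bag; and for every vertex, the bags containing it form a connected subtree. Here vertex 6 appears in no bag, so the decomposition is invalid.

No — vertex 6 appears in no bag.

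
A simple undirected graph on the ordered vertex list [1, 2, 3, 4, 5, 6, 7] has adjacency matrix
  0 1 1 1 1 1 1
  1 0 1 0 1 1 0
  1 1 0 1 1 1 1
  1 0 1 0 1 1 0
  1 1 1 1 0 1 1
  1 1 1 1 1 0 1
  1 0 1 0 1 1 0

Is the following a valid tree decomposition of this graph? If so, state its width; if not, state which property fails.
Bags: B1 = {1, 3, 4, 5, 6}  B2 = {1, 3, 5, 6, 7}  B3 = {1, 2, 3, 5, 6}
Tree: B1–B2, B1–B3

Every vertex of G appears in some bag (union = {1, 2, 3, 4, 5, 6, 7}); every edge is covered by a bag; and for each vertex v the set of bags containing v is connected in the bag tree. The decomposition is therefore valid. The largest bag has 5 vertices, so the width is 4.

Yes; width 4.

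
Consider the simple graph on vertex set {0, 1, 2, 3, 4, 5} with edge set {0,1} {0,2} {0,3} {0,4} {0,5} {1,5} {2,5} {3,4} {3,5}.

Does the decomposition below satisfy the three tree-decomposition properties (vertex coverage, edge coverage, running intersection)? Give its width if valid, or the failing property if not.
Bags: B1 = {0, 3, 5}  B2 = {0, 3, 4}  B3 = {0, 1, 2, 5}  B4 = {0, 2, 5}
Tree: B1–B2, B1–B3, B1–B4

No — bags containing vertex 2 are not connected in the tree.

A tree decomposition must satisfy three properties: every vertex lies in some bag; for every edge, both endpoints lie together in some bag; and for every vertex, the bags containing it form a connected subtree. Here bags containing vertex 2 are not connected in the tree, so the decomposition is invalid.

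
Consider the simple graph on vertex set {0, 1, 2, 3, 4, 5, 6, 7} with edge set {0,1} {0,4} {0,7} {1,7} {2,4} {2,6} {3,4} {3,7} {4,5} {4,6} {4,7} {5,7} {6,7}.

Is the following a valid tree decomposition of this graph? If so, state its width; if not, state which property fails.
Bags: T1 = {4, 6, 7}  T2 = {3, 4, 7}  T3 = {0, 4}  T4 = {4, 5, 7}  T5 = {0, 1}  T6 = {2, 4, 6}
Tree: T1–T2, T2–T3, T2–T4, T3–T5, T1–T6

No — edge (7,0) lies in no bag.

A tree decomposition must satisfy three properties: every vertex lies in some bag; for every edge, both endpoints lie together in some bag; and for every vertex, the bags containing it form a connected subtree. Here edge (7,0) lies in no bag, so the decomposition is invalid.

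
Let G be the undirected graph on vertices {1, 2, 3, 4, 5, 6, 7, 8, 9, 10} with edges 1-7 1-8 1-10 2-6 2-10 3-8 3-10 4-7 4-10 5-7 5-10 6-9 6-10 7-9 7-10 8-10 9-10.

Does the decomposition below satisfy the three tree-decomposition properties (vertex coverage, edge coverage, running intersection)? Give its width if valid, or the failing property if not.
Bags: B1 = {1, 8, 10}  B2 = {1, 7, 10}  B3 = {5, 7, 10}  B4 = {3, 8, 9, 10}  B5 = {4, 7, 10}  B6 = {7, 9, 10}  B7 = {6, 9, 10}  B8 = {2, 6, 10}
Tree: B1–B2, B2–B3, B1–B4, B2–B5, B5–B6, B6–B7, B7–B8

A tree decomposition must satisfy three properties: every vertex lies in some bag; for every edge, both endpoints lie together in some bag; and for every vertex, the bags containing it form a connected subtree. Here bags containing vertex 9 are not connected in the tree, so the decomposition is invalid.

No — bags containing vertex 9 are not connected in the tree.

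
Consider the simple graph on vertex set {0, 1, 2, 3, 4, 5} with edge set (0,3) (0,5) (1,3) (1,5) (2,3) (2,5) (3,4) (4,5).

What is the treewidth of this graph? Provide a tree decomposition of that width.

Treewidth 2.
One such decomposition:
Bags: B1 = {1, 3, 5}  B2 = {2, 3, 5}  B3 = {0, 3, 5}  B4 = {3, 4, 5}
Tree: B1–B2, B2–B3, B3–B4

Every bag has size at most 3, so the width is 3 − 1 = 2 and tw(G) ≤ 2. Since 1–5–2–3–1 is a cycle in G, G is not acyclic. Forests are exactly the graphs of treewidth ≤ 1, so tw(G) ≥ 2. Therefore the treewidth is 2.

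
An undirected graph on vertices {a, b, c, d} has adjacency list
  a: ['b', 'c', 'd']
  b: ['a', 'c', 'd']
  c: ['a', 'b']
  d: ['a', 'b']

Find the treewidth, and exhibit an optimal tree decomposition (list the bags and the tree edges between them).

The largest bag has 3 vertices, giving width 2; this decomposition certifies tw(G) ≤ 2. Conversely, {a, b, d} is a clique of size 3, and the vertices of any clique must share a bag in every tree decomposition; so some bag has ≥ 3 vertices and tw(G) ≥ 2. Hence tw(G) = 2 exactly.

Treewidth 2.
One such decomposition:
Bags: B1 = {a, b, c}  B2 = {a, b, d}
Tree: B1–B2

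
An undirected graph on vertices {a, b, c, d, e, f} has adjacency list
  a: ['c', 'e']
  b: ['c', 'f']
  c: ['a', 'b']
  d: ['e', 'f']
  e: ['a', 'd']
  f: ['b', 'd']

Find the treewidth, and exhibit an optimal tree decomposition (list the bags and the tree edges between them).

Each bag holds 3 vertices, so the decomposition has width 2, which upper-bounds the treewidth. The edges c–a–e–d–f–b–c form a cycle, so G is not a tree and its treewidth is at least 2. Therefore the treewidth is 2.

Treewidth 2.
One optimal decomposition is:
Bags: B1 = {a, c, e}  B2 = {c, d, e}  B3 = {c, d, f}  B4 = {b, c, f}
Tree: B1–B2, B2–B3, B3–B4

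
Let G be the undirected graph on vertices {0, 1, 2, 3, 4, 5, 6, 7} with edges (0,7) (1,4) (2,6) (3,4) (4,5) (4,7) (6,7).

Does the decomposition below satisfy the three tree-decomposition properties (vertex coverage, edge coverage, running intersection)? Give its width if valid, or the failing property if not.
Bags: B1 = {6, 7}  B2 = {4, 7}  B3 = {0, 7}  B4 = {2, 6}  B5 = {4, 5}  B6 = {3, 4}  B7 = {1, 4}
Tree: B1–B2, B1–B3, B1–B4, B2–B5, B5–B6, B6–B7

Every vertex of G appears in some bag (union = {0, 1, 2, 3, 4, 5, 6, 7}); every edge is covered by a bag; and for each vertex v the set of bags containing v is connected in the bag tree. The decomposition is therefore valid. The largest bag has 2 vertices, so the width is 1.

Yes; width 1.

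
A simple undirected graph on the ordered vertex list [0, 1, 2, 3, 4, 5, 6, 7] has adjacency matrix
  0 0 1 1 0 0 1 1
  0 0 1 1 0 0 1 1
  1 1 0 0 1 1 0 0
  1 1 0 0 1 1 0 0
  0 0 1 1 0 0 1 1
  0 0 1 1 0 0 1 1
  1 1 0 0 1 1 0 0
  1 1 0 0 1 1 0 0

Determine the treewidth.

A width-4 tree decomposition is:
Bags: B1 = {0, 2, 3, 6, 7}  B2 = {2, 3, 4, 6, 7}  B3 = {1, 2, 3, 6, 7}  B4 = {2, 3, 5, 6, 7}
Tree: B1–B2, B2–B3, B3–B4
Every bag has size at most 5, so the width is 5 − 1 = 4 and tw(G) ≤ 4. For the lower bound: the 5 vertex sets {0,6}, {4,7}, {1,3}, {2}, {5} are disjoint, each induces a connected subgraph, and every pair is joined by at least one edge of G. Contracting each set to a single vertex therefore yields K_{5} as a minor, and since treewidth is minor-monotone, tw(G) ≥ tw(K_{5}) = 4. Combining the bounds, tw(G) = 4.

4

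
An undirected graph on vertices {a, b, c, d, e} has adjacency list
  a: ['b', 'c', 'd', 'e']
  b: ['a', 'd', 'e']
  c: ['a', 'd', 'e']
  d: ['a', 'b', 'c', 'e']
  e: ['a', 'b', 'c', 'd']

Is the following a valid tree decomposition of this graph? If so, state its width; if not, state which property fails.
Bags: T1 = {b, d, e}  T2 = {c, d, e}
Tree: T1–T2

No — vertex a appears in no bag.

A tree decomposition must satisfy three properties: every vertex lies in some bag; for every edge, both endpoints lie together in some bag; and for every vertex, the bags containing it form a connected subtree. Here vertex a appears in no bag, so the decomposition is invalid.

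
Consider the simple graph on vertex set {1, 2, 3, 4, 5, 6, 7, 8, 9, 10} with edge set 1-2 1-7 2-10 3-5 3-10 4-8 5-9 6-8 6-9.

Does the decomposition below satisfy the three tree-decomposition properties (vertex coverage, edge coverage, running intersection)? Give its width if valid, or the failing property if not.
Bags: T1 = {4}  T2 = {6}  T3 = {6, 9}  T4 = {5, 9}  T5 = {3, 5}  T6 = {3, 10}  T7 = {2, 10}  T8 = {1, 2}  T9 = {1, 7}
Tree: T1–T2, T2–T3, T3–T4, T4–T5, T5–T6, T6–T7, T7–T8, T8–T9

A tree decomposition must satisfy three properties: every vertex lies in some bag; for every edge, both endpoints lie together in some bag; and for every vertex, the bags containing it form a connected subtree. Here vertex 8 appears in no bag, so the decomposition is invalid.

No — vertex 8 appears in no bag.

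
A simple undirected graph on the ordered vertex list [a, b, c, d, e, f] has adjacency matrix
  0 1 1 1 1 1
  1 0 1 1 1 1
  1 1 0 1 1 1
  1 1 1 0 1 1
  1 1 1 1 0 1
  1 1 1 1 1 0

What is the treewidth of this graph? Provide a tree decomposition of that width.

Treewidth 5.
Bags: B1 = {a, b, c, d, e, f}
Tree: (single bag)

A single bag containing all 6 vertices is trivially a valid decomposition of width 5. Conversely, {a, b, c, d, e, f} is a clique of size 6, and the vertices of any clique must share a bag in every tree decomposition; so some bag has ≥ 6 vertices and tw(G) ≥ 5. The upper and lower bounds meet at 5, so that is the treewidth.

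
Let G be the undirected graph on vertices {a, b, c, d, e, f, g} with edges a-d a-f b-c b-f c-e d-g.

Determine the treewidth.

1

A width-1 tree decomposition is:
Bags: B1 = {c, e}  B2 = {b, c}  B3 = {b, f}  B4 = {a, f}  B5 = {a, d}  B6 = {d, g}
Tree: B1–B2, B2–B3, B3–B4, B4–B5, B5–B6
The largest bag has 2 vertices, giving width 1; this decomposition certifies tw(G) ≤ 1. Since G has at least one edge (e.g. e–c), it is not an edgeless graph, so tw(G) ≥ 1. Combining the bounds, tw(G) = 1.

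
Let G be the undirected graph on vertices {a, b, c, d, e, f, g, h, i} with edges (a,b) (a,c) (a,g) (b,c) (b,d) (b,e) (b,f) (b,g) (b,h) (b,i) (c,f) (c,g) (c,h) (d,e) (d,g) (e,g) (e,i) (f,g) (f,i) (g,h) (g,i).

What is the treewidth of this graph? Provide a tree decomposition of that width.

Treewidth 3.
One optimal decomposition is:
Bags: B1 = {b, e, g, i}  B2 = {b, f, g, i}  B3 = {b, c, f, g}  B4 = {b, c, g, h}  B5 = {b, d, e, g}  B6 = {a, b, c, g}
Tree: B1–B2, B2–B3, B3–B4, B1–B5, B3–B6

Every bag has size at most 4, so the width is 4 − 1 = 3 and tw(G) ≤ 3. Conversely, {b, d, e, g} is a clique of size 4, and the vertices of any clique must share a bag in every tree decomposition; so some bag has ≥ 4 vertices and tw(G) ≥ 3. Hence tw(G) = 3 exactly.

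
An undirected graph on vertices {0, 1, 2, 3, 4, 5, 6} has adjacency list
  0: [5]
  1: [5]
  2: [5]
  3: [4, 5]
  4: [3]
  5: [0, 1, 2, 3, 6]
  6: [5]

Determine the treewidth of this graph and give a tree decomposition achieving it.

Treewidth 1.
One optimal decomposition is:
Bags: B1 = {0, 5}  B2 = {1, 5}  B3 = {2, 5}  B4 = {3, 5}  B5 = {3, 4}  B6 = {5, 6}
Tree: B1–B2, B2–B3, B1–B4, B4–B5, B2–B6

Every bag has size at most 2, so the width is 2 − 1 = 1 and tw(G) ≤ 1. Any graph with an edge has treewidth ≥ 1, and G has the edge 0–5. Therefore the treewidth is 1.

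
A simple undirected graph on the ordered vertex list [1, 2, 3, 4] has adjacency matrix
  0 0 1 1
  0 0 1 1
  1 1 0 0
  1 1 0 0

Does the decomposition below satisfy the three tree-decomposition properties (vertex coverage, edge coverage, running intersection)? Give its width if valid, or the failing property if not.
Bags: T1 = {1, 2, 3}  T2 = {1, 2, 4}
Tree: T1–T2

Yes; width 2.

Every vertex of G appears in some bag (union = {1, 2, 3, 4}); every edge is covered by a bag; and for each vertex v the set of bags containing v is connected in the bag tree. The decomposition is therefore valid. The largest bag has 3 vertices, so the width is 2.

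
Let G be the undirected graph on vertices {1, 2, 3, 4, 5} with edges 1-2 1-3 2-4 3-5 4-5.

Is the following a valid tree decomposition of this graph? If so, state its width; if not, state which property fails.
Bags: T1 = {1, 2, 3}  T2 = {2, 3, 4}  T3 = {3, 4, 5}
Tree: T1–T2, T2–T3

Vertex coverage: the bags together contain {1, 2, 3, 4, 5}, the full vertex set. Edge coverage: each edge of G has both endpoints in at least one bag. Running intersection: for every vertex, the bags containing it form a connected subtree. All three properties hold, so this is a valid tree decomposition of width max|bag| − 1 = 2, and hence tw(G) ≤ 2.

Yes; width 2.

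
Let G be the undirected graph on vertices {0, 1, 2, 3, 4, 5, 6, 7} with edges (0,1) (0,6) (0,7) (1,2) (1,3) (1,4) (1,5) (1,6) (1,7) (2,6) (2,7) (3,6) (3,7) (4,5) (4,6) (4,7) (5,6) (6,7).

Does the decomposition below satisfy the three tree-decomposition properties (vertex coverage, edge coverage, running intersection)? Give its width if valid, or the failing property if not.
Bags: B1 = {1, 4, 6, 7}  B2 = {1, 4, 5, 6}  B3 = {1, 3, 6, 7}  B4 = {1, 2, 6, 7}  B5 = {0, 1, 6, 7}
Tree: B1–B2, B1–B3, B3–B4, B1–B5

Vertex coverage: the bags together contain {0, 1, 2, 3, 4, 5, 6, 7}, the full vertex set. Edge coverage: each edge of G has both endpoints in at least one bag. Running intersection: for every vertex, the bags containing it form a connected subtree. All three properties hold, so this is a valid tree decomposition of width max|bag| − 1 = 3, and hence tw(G) ≤ 3.

Yes; width 3.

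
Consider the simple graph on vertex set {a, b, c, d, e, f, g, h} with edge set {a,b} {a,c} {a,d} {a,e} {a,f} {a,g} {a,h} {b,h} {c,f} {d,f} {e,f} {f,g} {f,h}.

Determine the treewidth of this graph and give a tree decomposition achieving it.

The largest bag has 3 vertices, giving width 2; this decomposition certifies tw(G) ≤ 2. On the other hand G contains the 3-clique {a, d, f}. A clique must lie in a single bag of any decomposition, so no decomposition can have width below 2. The upper and lower bounds meet at 2, so that is the treewidth.

Treewidth 2.
One optimal decomposition is:
Bags: B1 = {a, d, f}  B2 = {a, f, h}  B3 = {a, f, g}  B4 = {a, e, f}  B5 = {a, c, f}  B6 = {a, b, h}
Tree: B1–B2, B2–B3, B1–B4, B3–B5, B2–B6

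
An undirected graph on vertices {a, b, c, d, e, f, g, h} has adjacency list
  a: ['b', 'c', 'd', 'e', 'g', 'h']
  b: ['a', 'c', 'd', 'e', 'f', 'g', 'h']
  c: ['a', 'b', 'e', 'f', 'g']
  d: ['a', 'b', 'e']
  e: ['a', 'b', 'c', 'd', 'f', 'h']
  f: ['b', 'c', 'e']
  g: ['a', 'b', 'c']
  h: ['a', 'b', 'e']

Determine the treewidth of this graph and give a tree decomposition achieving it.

Treewidth 3.
One such decomposition:
Bags: B1 = {a, b, c, e}  B2 = {b, c, e, f}  B3 = {a, b, c, g}  B4 = {a, b, e, h}  B5 = {a, b, d, e}
Tree: B1–B2, B1–B3, B1–B4, B1–B5

The largest bag has 4 vertices, giving width 3; this decomposition certifies tw(G) ≤ 3. On the other hand G contains the 4-clique {a, b, c, g}. A clique must lie in a single bag of any decomposition, so no decomposition can have width below 3. Therefore the treewidth is 3.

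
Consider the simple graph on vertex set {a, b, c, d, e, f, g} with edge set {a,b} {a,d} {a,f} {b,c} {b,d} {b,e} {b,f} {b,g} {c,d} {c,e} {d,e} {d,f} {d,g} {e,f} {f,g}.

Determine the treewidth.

A width-3 tree decomposition is:
Bags: B1 = {b, d, f, g}  B2 = {a, b, d, f}  B3 = {b, d, e, f}  B4 = {b, c, d, e}
Tree: B1–B2, B1–B3, B3–B4
Every bag has size at most 4, so the width is 4 − 1 = 3 and tw(G) ≤ 3. For the lower bound, the 4 vertices {b, c, d, e} are pairwise adjacent, and any tree decomposition puts a clique entirely inside one bag — forcing width ≥ 3. Combining the bounds, tw(G) = 3.

3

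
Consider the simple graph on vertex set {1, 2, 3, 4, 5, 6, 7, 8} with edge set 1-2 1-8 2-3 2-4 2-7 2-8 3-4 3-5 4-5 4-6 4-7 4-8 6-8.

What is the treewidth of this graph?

A width-2 tree decomposition is:
Bags: B1 = {2, 4, 8}  B2 = {4, 6, 8}  B3 = {2, 3, 4}  B4 = {2, 4, 7}  B5 = {3, 4, 5}  B6 = {1, 2, 8}
Tree: B1–B2, B1–B3, B1–B4, B3–B5, B1–B6
Every bag has size at most 3, so the width is 3 − 1 = 2 and tw(G) ≤ 2. On the other hand G contains the 3-clique {1, 2, 8}. A clique must lie in a single bag of any decomposition, so no decomposition can have width below 2. Therefore the treewidth is 2.

2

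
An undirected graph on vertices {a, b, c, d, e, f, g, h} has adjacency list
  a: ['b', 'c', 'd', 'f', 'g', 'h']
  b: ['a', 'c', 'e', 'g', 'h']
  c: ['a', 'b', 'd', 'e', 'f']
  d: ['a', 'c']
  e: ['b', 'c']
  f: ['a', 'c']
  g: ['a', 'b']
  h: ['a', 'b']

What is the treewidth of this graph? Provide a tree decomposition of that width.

Treewidth 2.
Bags: B1 = {a, b, h}  B2 = {a, b, c}  B3 = {a, c, f}  B4 = {a, b, g}  B5 = {a, c, d}  B6 = {b, c, e}
Tree: B1–B2, B2–B3, B2–B4, B2–B5, B2–B6

The largest bag has 3 vertices, giving width 2; this decomposition certifies tw(G) ≤ 2. For the lower bound, the 3 vertices {b, c, e} are pairwise adjacent, and any tree decomposition puts a clique entirely inside one bag — forcing width ≥ 2. Combining the bounds, tw(G) = 2.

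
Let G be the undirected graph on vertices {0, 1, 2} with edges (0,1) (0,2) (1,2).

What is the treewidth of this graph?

2

A width-2 tree decomposition is:
Bags: B1 = {0, 1, 2}
Tree: (single bag)
With just one bag of size 3, the width is 3 − 1 = 2, so tw(G) ≤ 2. Conversely, {0, 1, 2} is a clique of size 3, and the vertices of any clique must share a bag in every tree decomposition; so some bag has ≥ 3 vertices and tw(G) ≥ 2. The upper and lower bounds meet at 2, so that is the treewidth.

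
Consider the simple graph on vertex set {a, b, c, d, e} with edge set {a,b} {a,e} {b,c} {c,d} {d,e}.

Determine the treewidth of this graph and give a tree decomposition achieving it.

Each bag holds 3 vertices, so the decomposition has width 2, which upper-bounds the treewidth. Since a–b–c–d–e–a is a cycle in G, G is not acyclic. Forests are exactly the graphs of treewidth ≤ 1, so tw(G) ≥ 2. The upper and lower bounds meet at 2, so that is the treewidth.

Treewidth 2.
Bags: B1 = {a, b, c}  B2 = {a, c, d}  B3 = {a, d, e}
Tree: B1–B2, B2–B3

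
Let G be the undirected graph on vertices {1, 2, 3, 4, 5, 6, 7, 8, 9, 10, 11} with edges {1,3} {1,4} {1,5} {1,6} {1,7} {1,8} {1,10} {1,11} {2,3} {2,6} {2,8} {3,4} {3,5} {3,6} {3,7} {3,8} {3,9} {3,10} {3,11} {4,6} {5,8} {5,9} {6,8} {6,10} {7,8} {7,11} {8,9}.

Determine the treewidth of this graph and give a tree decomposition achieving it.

The largest bag has 4 vertices, giving width 3; this decomposition certifies tw(G) ≤ 3. On the other hand G contains the 4-clique {1, 3, 7, 11}. A clique must lie in a single bag of any decomposition, so no decomposition can have width below 3. Hence tw(G) = 3 exactly.

Treewidth 3.
One optimal decomposition is:
Bags: B1 = {1, 3, 6, 8}  B2 = {1, 3, 4, 6}  B3 = {1, 3, 5, 8}  B4 = {1, 3, 6, 10}  B5 = {3, 5, 8, 9}  B6 = {1, 3, 7, 8}  B7 = {2, 3, 6, 8}  B8 = {1, 3, 7, 11}
Tree: B1–B2, B1–B3, B1–B4, B3–B5, B1–B6, B1–B7, B6–B8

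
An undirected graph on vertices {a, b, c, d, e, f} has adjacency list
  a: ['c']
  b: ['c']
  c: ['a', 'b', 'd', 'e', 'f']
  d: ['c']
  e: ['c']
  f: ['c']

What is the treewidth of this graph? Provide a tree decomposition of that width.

Each bag holds 2 vertices, so the decomposition has width 1, which upper-bounds the treewidth. Any graph with an edge has treewidth ≥ 1, and G has the edge c–a. Hence tw(G) = 1 exactly.

Treewidth 1.
Bags: B1 = {a, c}  B2 = {c, f}  B3 = {b, c}  B4 = {c, d}  B5 = {c, e}
Tree: B1–B2, B1–B3, B1–B4, B1–B5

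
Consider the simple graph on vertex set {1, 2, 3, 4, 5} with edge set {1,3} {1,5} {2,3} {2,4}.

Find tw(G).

A width-1 tree decomposition is:
Bags: B1 = {1, 5}  B2 = {1, 3}  B3 = {2, 3}  B4 = {2, 4}
Tree: B1–B2, B2–B3, B3–B4
Every bag has size at most 2, so the width is 2 − 1 = 1 and tw(G) ≤ 1. Any graph with an edge has treewidth ≥ 1, and G has the edge 5–1. Combining the bounds, tw(G) = 1.

1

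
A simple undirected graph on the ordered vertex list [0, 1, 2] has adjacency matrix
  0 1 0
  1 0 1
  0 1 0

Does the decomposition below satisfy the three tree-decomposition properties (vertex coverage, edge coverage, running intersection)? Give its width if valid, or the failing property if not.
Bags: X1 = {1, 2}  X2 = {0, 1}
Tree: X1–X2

Vertex coverage: the bags together contain {0, 1, 2}, the full vertex set. Edge coverage: each edge of G has both endpoints in at least one bag. Running intersection: for every vertex, the bags containing it form a connected subtree. All three properties hold, so this is a valid tree decomposition of width max|bag| − 1 = 1, and hence tw(G) ≤ 1.

Yes; width 1.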